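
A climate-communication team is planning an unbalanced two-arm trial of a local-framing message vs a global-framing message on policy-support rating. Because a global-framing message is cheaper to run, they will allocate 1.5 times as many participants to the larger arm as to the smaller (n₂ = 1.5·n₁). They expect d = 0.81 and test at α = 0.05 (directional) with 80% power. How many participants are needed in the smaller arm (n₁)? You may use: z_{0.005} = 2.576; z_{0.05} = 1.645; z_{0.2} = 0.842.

n₁ = 16

With allocation ratio k = n₂/n₁ = 1.5, Var(x̄₁−x̄₂) = σ²(1/n₁ + 1/(k·n₁)) = σ²·(k+1)/(k·n₁).
So n₁ = (1 + 1/k)·((z_{α} + z_β)/d)² = 1.667 × (2.487/0.81)².
n₁ = 1.667 × 9.43 = 15.7.
Round up: n₁ = 16, giving n₂ = 1.5 × 16 = 24.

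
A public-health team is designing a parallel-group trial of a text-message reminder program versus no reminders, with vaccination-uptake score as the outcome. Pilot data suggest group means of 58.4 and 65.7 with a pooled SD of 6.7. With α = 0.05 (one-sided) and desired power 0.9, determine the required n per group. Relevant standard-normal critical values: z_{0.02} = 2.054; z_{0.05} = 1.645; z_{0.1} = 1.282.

Cohen's d = |M₁ − M₂| / SD_pooled = |58.4 − 65.7| / 6.7 = 7.3 / 6.7 = 1.090.
For two independent groups with equal n: n = 2·((z_{α} + z_β) / d)².
z_{α} + z_β = 1.645 + 1.282 = 2.927.
n = 2 × (2.927 / 1.090)² = 2 × 2.685² = 2 × 7.21 = 14.4.
Round up to the next whole participant.

n = 15 per group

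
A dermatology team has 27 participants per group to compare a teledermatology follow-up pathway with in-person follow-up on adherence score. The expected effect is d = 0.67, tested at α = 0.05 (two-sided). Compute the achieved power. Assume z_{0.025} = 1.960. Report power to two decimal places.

power ≈ 0.69

For two equal groups, power = Φ(d·√(n/2) − z_{α/2}).
d·√(n/2) = 0.67 × √(27/2) = 0.67 × 3.674 = 2.462.
z_β = 2.462 − 1.960 = 0.502.
Power = Φ(0.502) = 0.692.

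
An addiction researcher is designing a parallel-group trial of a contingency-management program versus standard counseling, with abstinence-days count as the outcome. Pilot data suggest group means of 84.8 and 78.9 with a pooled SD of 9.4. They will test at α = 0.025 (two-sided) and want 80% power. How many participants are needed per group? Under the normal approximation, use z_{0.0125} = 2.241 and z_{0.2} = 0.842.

n = 49 per group

Cohen's d = |M₁ − M₂| / SD_pooled = |84.8 − 78.9| / 9.4 = 5.9 / 9.4 = 0.628.
For two independent groups with equal n: n = 2·((z_{α/2} + z_β) / d)².
z_{α/2} + z_β = 2.241 + 0.842 = 3.083.
n = 2 × (3.083 / 0.628)² = 2 × 4.909² = 2 × 24.10 = 48.2.
Round up to the next whole participant.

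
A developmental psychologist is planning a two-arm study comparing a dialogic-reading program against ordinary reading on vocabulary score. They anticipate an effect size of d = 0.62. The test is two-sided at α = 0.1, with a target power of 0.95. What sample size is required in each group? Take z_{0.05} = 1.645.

For two independent groups with equal n: n = 2·((z_{α/2} + z_β) / d)².
z_{α/2} + z_β = 1.645 + 1.645 = 3.290.
n = 2 × (3.290 / 0.62)² = 2 × 5.306² = 2 × 28.16 = 56.3.
Round up to the next whole participant.

n = 57 per group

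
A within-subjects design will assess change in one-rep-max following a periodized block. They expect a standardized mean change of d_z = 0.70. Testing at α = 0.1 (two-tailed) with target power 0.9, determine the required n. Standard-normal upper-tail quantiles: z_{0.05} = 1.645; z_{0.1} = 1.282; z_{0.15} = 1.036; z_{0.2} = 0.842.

For a paired (one-sample on differences) test: n = ((z_{α/2} + z_β) / d)².
z_{α/2} + z_β = 1.645 + 1.282 = 2.927.
n = (2.927 / 0.70)² = 4.181² = 17.48.
Round up.

n = 18 pairs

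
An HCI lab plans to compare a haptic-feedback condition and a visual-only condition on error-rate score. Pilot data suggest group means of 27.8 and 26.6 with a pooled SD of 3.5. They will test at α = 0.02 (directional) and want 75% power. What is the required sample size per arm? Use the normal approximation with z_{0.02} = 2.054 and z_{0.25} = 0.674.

n = 127 per group

Cohen's d = |M₁ − M₂| / SD_pooled = |27.8 − 26.6| / 3.5 = 1.2 / 3.5 = 0.343.
For two independent groups with equal n: n = 2·((z_{α} + z_β) / d)².
z_{α} + z_β = 2.054 + 0.674 = 2.728.
n = 2 × (2.728 / 0.343)² = 2 × 7.953² = 2 × 63.26 = 126.5.
Round up to the next whole participant.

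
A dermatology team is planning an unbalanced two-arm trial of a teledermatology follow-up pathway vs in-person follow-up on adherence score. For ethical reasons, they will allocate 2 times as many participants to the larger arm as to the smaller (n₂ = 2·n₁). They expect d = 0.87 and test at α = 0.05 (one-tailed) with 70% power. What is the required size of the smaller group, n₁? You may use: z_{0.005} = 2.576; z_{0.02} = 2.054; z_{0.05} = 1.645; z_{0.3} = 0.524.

With allocation ratio k = n₂/n₁ = 2, Var(x̄₁−x̄₂) = σ²(1/n₁ + 1/(k·n₁)) = σ²·(k+1)/(k·n₁).
So n₁ = (1 + 1/k)·((z_{α} + z_β)/d)² = 1.500 × (2.169/0.87)².
n₁ = 1.500 × 6.22 = 9.3.
Round up: n₁ = 10, giving n₂ = 2 × 10 = 20.

n₁ = 10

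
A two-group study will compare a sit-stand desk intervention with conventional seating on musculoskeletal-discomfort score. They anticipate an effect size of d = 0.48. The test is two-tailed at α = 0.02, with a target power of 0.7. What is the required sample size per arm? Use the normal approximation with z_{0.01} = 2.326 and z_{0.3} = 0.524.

n = 71 per group

For two independent groups with equal n: n = 2·((z_{α/2} + z_β) / d)².
z_{α/2} + z_β = 2.326 + 0.524 = 2.850.
n = 2 × (2.850 / 0.48)² = 2 × 5.938² = 2 × 35.25 = 70.5.
Round up to the next whole participant.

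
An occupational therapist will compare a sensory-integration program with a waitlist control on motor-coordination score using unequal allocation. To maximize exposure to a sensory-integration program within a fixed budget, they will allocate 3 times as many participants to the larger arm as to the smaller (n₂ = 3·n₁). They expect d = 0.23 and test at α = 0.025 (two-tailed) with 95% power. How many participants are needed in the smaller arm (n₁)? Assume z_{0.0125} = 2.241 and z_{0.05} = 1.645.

n₁ = 381

With allocation ratio k = n₂/n₁ = 3, Var(x̄₁−x̄₂) = σ²(1/n₁ + 1/(k·n₁)) = σ²·(k+1)/(k·n₁).
So n₁ = (1 + 1/k)·((z_{α/2} + z_β)/d)² = 1.333 × (3.886/0.23)².
n₁ = 1.333 × 285.46 = 380.6.
Round up: n₁ = 381, giving n₂ = 3 × 381 = 1143.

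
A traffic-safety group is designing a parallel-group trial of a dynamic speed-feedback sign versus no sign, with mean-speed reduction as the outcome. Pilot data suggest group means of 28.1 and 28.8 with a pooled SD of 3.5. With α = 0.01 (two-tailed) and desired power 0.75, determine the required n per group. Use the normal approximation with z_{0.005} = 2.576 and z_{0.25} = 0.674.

Cohen's d = |M₁ − M₂| / SD_pooled = |28.1 − 28.8| / 3.5 = 0.7 / 3.5 = 0.200.
For two independent groups with equal n: n = 2·((z_{α/2} + z_β) / d)².
z_{α/2} + z_β = 2.576 + 0.674 = 3.250.
n = 2 × (3.250 / 0.200)² = 2 × 16.250² = 2 × 264.06 = 528.1.
Round up to the next whole participant.

n = 529 per group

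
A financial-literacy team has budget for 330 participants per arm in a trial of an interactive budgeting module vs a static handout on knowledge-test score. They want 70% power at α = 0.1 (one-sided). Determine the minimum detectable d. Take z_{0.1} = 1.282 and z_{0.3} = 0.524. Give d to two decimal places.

d_min ≈ 0.14

For two independent groups of n = 330 each: d_min = (z_{α} + z_β)·√(2/n).
z-sum = 1.282 + 0.524 = 1.806.
d_min = 1.806 × √(2/330) = 1.806 × 0.0778 = 0.141.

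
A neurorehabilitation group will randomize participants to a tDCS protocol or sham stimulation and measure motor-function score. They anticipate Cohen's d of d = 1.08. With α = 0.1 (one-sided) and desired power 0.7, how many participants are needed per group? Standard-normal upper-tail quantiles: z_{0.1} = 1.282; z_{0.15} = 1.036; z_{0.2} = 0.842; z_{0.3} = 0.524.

n = 6 per group

For two independent groups with equal n: n = 2·((z_{α} + z_β) / d)².
z_{α} + z_β = 1.282 + 0.524 = 1.806.
n = 2 × (1.806 / 1.08)² = 2 × 1.672² = 2 × 2.80 = 5.6.
Round up to the next whole participant.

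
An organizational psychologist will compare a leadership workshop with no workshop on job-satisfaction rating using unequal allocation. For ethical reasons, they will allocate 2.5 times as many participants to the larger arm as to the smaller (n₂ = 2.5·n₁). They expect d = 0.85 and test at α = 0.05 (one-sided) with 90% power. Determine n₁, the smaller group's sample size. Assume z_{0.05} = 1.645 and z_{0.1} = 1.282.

n₁ = 17

With allocation ratio k = n₂/n₁ = 2.5, Var(x̄₁−x̄₂) = σ²(1/n₁ + 1/(k·n₁)) = σ²·(k+1)/(k·n₁).
So n₁ = (1 + 1/k)·((z_{α} + z_β)/d)² = 1.400 × (2.927/0.85)².
n₁ = 1.400 × 11.86 = 16.6.
Round up: n₁ = 17, giving n₂ = ⌈2.5 × 17⌉ = ⌈42.5⌉ = 43.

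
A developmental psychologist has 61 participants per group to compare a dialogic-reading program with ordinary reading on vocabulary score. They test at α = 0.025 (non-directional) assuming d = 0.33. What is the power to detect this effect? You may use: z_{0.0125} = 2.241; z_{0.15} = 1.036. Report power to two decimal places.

For two equal groups, power = Φ(d·√(n/2) − z_{α/2}).
d·√(n/2) = 0.33 × √(61/2) = 0.33 × 5.523 = 1.822.
z_β = 1.822 − 2.241 = -0.419.
Power = Φ(-0.419) = 0.338.

power ≈ 0.34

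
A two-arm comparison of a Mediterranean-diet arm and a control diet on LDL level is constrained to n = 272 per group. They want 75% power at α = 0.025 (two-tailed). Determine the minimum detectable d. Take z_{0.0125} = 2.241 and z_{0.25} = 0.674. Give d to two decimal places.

For two independent groups of n = 272 each: d_min = (z_{α/2} + z_β)·√(2/n).
z-sum = 2.241 + 0.674 = 2.915.
d_min = 2.915 × √(2/272) = 2.915 × 0.0857 = 0.250.

d_min ≈ 0.25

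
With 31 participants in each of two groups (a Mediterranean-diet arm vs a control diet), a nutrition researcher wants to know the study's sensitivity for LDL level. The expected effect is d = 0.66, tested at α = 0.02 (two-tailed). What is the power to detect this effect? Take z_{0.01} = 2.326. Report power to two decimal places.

power ≈ 0.61

For two equal groups, power = Φ(d·√(n/2) − z_{α/2}).
d·√(n/2) = 0.66 × √(31/2) = 0.66 × 3.937 = 2.598.
z_β = 2.598 − 2.326 = 0.272.
Power = Φ(0.272) = 0.607.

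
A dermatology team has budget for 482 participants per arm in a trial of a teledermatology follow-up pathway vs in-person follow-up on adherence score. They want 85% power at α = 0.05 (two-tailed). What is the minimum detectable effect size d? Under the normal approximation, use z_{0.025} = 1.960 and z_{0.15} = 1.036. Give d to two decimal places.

For two independent groups of n = 482 each: d_min = (z_{α/2} + z_β)·√(2/n).
z-sum = 1.960 + 1.036 = 2.996.
d_min = 2.996 × √(2/482) = 2.996 × 0.0644 = 0.193.

d_min ≈ 0.19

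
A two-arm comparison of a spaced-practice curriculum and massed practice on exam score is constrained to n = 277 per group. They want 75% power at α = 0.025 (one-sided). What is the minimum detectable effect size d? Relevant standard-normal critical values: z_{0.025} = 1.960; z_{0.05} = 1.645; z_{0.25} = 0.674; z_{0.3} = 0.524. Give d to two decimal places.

For two independent groups of n = 277 each: d_min = (z_{α} + z_β)·√(2/n).
z-sum = 1.960 + 0.674 = 2.634.
d_min = 2.634 × √(2/277) = 2.634 × 0.0850 = 0.224.

d_min ≈ 0.22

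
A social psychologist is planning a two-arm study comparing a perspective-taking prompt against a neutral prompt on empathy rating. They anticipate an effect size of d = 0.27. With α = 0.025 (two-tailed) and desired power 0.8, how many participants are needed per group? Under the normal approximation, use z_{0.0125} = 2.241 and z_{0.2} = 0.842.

For two independent groups with equal n: n = 2·((z_{α/2} + z_β) / d)².
z_{α/2} + z_β = 2.241 + 0.842 = 3.083.
n = 2 × (3.083 / 0.27)² = 2 × 11.419² = 2 × 130.38 = 260.8.
Round up to the next whole participant.

n = 261 per group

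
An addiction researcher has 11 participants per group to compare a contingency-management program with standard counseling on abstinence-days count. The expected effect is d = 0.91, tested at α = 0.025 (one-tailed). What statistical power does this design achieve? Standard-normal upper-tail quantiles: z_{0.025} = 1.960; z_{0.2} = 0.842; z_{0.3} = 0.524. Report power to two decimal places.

For two equal groups, power = Φ(d·√(n/2) − z_{α}).
d·√(n/2) = 0.91 × √(11/2) = 0.91 × 2.345 = 2.134.
z_β = 2.134 − 1.960 = 0.174.
Power = Φ(0.174) = 0.569.

power ≈ 0.57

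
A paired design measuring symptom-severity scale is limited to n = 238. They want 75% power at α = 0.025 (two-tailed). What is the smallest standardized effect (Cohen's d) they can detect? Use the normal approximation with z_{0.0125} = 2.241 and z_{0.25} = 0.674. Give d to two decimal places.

d_min ≈ 0.19

For a single sample (or paired design) of n = 238: d_min = (z_{α/2} + z_β)/√n.
z-sum = 2.241 + 0.674 = 2.915.
d_min = 2.915 / √238 = 2.915 / 15.427 = 0.189.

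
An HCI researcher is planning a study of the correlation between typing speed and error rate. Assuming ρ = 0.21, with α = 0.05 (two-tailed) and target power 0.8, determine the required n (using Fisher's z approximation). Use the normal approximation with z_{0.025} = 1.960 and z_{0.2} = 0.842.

n = 176

Fisher's z: C = ½·ln((1+r)/(1−r)) = ½·ln(1.5316) = 0.2132.
n = ((z_{α/2} + z_β)/C)² + 3.
(1.960 + 0.842) / 0.2132 = 2.802 / 0.2132 = 13.143.
n = 13.143² + 3 = 172.73 + 3 = 175.7.
Round up.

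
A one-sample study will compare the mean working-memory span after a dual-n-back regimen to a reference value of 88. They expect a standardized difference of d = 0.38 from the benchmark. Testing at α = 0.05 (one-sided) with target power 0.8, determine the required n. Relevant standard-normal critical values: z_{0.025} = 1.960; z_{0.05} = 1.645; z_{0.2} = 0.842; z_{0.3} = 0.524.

n = 43

For a one-sample test: n = ((z_{α} + z_β) / d)².
z_{α} + z_β = 1.645 + 0.842 = 2.487.
n = (2.487 / 0.38)² = 6.545² = 42.83.
Round up.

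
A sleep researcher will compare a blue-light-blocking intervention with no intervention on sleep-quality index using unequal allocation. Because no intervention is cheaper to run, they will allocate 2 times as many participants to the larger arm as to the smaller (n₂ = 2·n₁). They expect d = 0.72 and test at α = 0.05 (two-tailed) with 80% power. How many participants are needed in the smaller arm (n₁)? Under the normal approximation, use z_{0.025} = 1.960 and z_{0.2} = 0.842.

With allocation ratio k = n₂/n₁ = 2, Var(x̄₁−x̄₂) = σ²(1/n₁ + 1/(k·n₁)) = σ²·(k+1)/(k·n₁).
So n₁ = (1 + 1/k)·((z_{α/2} + z_β)/d)² = 1.500 × (2.802/0.72)².
n₁ = 1.500 × 15.15 = 22.7.
Round up: n₁ = 23, giving n₂ = 2 × 23 = 46.

n₁ = 23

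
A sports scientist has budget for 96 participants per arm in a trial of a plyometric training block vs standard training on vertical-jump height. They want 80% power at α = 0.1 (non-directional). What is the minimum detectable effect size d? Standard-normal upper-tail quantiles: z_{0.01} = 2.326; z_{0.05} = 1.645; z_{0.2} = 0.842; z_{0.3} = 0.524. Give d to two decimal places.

For two independent groups of n = 96 each: d_min = (z_{α/2} + z_β)·√(2/n).
z-sum = 1.645 + 0.842 = 2.487.
d_min = 2.487 × √(2/96) = 2.487 × 0.1443 = 0.359.

d_min ≈ 0.36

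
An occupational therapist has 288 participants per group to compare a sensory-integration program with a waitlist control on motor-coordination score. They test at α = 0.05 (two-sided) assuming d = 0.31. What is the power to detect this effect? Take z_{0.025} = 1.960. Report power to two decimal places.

power ≈ 0.96

For two equal groups, power = Φ(d·√(n/2) − z_{α/2}).
d·√(n/2) = 0.31 × √(288/2) = 0.31 × 12.000 = 3.720.
z_β = 3.720 − 1.960 = 1.760.
Power = Φ(1.760) = 0.961.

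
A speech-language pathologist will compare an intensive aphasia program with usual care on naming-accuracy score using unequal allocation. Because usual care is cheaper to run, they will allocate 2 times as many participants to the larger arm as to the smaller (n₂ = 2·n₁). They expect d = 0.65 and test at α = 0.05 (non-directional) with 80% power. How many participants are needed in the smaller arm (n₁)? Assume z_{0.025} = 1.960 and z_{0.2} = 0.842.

With allocation ratio k = n₂/n₁ = 2, Var(x̄₁−x̄₂) = σ²(1/n₁ + 1/(k·n₁)) = σ²·(k+1)/(k·n₁).
So n₁ = (1 + 1/k)·((z_{α/2} + z_β)/d)² = 1.500 × (2.802/0.65)².
n₁ = 1.500 × 18.58 = 27.9.
Round up: n₁ = 28, giving n₂ = 2 × 28 = 56.

n₁ = 28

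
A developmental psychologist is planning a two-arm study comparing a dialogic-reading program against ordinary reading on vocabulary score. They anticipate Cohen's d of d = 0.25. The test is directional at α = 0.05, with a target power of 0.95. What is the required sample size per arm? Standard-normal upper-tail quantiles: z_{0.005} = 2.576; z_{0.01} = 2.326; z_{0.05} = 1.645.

For two independent groups with equal n: n = 2·((z_{α} + z_β) / d)².
z_{α} + z_β = 1.645 + 1.645 = 3.290.
n = 2 × (3.290 / 0.25)² = 2 × 13.160² = 2 × 173.19 = 346.4.
Round up to the next whole participant.

n = 347 per group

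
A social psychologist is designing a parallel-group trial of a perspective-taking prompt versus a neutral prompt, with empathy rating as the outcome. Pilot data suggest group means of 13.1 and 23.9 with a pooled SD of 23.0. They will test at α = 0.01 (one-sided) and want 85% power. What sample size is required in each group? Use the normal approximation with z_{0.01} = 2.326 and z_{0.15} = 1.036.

Cohen's d = |M₁ − M₂| / SD_pooled = |13.1 − 23.9| / 23.0 = 10.8 / 23.0 = 0.470.
For two independent groups with equal n: n = 2·((z_{α} + z_β) / d)².
z_{α} + z_β = 2.326 + 1.036 = 3.362.
n = 2 × (3.362 / 0.470)² = 2 × 7.153² = 2 × 51.17 = 102.3.
Round up to the next whole participant.

n = 103 per group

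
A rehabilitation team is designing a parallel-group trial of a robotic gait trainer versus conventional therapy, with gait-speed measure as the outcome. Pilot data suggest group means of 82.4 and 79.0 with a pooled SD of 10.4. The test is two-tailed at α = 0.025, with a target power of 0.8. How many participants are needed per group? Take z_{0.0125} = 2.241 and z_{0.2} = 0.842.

n = 178 per group

Cohen's d = |M₁ − M₂| / SD_pooled = |82.4 − 79.0| / 10.4 = 3.4 / 10.4 = 0.327.
For two independent groups with equal n: n = 2·((z_{α/2} + z_β) / d)².
z_{α/2} + z_β = 2.241 + 0.842 = 3.083.
n = 2 × (3.083 / 0.327)² = 2 × 9.428² = 2 × 88.89 = 177.8.
Round up to the next whole participant.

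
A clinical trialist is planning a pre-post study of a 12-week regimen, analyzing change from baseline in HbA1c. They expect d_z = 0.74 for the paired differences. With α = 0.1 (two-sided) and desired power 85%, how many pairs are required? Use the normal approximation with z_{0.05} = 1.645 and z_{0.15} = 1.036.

n = 14 pairs

For a paired (one-sample on differences) test: n = ((z_{α/2} + z_β) / d)².
z_{α/2} + z_β = 1.645 + 1.036 = 2.681.
n = (2.681 / 0.74)² = 3.623² = 13.13.
Round up.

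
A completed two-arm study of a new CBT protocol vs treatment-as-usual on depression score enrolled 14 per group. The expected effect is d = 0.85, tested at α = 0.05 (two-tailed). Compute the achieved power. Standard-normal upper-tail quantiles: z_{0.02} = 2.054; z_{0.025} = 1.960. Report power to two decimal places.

power ≈ 0.61

For two equal groups, power = Φ(d·√(n/2) − z_{α/2}).
d·√(n/2) = 0.85 × √(14/2) = 0.85 × 2.646 = 2.249.
z_β = 2.249 − 1.960 = 0.289.
Power = Φ(0.289) = 0.614.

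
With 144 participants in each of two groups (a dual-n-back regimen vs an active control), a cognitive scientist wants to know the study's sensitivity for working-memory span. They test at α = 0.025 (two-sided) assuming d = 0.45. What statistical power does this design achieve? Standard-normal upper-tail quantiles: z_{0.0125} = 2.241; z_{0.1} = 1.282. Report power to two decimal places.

For two equal groups, power = Φ(d·√(n/2) − z_{α/2}).
d·√(n/2) = 0.45 × √(144/2) = 0.45 × 8.485 = 3.818.
z_β = 3.818 − 2.241 = 1.577.
Power = Φ(1.577) = 0.943.

power ≈ 0.94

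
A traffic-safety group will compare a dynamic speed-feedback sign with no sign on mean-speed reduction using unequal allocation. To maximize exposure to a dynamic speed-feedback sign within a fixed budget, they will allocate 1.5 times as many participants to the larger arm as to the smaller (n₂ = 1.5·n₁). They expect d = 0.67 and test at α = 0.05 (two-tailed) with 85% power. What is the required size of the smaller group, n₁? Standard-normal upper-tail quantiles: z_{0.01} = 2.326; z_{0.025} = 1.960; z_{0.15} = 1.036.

With allocation ratio k = n₂/n₁ = 1.5, Var(x̄₁−x̄₂) = σ²(1/n₁ + 1/(k·n₁)) = σ²·(k+1)/(k·n₁).
So n₁ = (1 + 1/k)·((z_{α/2} + z_β)/d)² = 1.667 × (2.996/0.67)².
n₁ = 1.667 × 20.00 = 33.3.
Round up: n₁ = 34, giving n₂ = 1.5 × 34 = 51.

n₁ = 34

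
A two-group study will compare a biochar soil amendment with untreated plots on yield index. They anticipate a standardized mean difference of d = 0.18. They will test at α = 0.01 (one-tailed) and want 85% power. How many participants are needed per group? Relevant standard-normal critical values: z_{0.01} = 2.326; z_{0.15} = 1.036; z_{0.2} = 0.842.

n = 698 per group

For two independent groups with equal n: n = 2·((z_{α} + z_β) / d)².
z_{α} + z_β = 2.326 + 1.036 = 3.362.
n = 2 × (3.362 / 0.18)² = 2 × 18.678² = 2 × 348.86 = 697.7.
Round up to the next whole participant.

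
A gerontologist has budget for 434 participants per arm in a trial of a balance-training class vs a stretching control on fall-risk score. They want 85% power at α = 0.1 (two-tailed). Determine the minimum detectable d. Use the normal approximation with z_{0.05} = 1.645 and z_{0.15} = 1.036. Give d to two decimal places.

d_min ≈ 0.18

For two independent groups of n = 434 each: d_min = (z_{α/2} + z_β)·√(2/n).
z-sum = 1.645 + 1.036 = 2.681.
d_min = 2.681 × √(2/434) = 2.681 × 0.0679 = 0.182.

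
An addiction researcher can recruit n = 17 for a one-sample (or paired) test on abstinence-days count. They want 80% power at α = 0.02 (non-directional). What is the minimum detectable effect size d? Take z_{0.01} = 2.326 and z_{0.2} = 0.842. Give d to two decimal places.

For a single sample (or paired design) of n = 17: d_min = (z_{α/2} + z_β)/√n.
z-sum = 2.326 + 0.842 = 3.168.
d_min = 3.168 / √17 = 3.168 / 4.123 = 0.768.

d_min ≈ 0.77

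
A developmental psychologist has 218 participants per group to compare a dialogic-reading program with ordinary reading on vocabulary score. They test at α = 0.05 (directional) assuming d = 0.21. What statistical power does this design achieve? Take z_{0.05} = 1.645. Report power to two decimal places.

For two equal groups, power = Φ(d·√(n/2) − z_{α}).
d·√(n/2) = 0.21 × √(218/2) = 0.21 × 10.440 = 2.192.
z_β = 2.192 − 1.645 = 0.547.
Power = Φ(0.547) = 0.708.

power ≈ 0.71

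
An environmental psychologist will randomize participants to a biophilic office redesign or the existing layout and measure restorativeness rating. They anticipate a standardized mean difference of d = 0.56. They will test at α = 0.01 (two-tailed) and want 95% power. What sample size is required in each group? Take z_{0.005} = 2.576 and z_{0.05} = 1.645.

n = 114 per group

For two independent groups with equal n: n = 2·((z_{α/2} + z_β) / d)².
z_{α/2} + z_β = 2.576 + 1.645 = 4.221.
n = 2 × (4.221 / 0.56)² = 2 × 7.537² = 2 × 56.81 = 113.6.
Round up to the next whole participant.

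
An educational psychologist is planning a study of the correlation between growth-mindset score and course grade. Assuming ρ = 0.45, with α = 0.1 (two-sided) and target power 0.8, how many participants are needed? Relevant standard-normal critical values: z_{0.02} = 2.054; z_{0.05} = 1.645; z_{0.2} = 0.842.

n = 30

Fisher's z: C = ½·ln((1+r)/(1−r)) = ½·ln(2.6364) = 0.4847.
n = ((z_{α/2} + z_β)/C)² + 3.
(1.645 + 0.842) / 0.4847 = 2.487 / 0.4847 = 5.131.
n = 5.131² + 3 = 26.33 + 3 = 29.3.
Round up.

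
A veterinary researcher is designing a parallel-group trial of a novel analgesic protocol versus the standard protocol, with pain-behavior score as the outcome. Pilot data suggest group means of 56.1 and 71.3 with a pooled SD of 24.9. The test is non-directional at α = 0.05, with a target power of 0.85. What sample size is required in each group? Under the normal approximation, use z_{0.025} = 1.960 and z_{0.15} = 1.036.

n = 49 per group

Cohen's d = |M₁ − M₂| / SD_pooled = |56.1 − 71.3| / 24.9 = 15.2 / 24.9 = 0.610.
For two independent groups with equal n: n = 2·((z_{α/2} + z_β) / d)².
z_{α/2} + z_β = 1.960 + 1.036 = 2.996.
n = 2 × (2.996 / 0.610)² = 2 × 4.911² = 2 × 24.12 = 48.2.
Round up to the next whole participant.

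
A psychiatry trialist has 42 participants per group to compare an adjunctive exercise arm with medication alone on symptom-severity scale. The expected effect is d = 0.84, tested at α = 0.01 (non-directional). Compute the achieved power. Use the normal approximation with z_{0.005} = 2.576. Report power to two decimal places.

power ≈ 0.90

For two equal groups, power = Φ(d·√(n/2) − z_{α/2}).
d·√(n/2) = 0.84 × √(42/2) = 0.84 × 4.583 = 3.849.
z_β = 3.849 − 2.576 = 1.273.
Power = Φ(1.273) = 0.899.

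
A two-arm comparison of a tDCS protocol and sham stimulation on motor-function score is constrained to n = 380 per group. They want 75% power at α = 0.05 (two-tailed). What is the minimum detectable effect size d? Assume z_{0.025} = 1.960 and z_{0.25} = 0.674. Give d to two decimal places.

For two independent groups of n = 380 each: d_min = (z_{α/2} + z_β)·√(2/n).
z-sum = 1.960 + 0.674 = 2.634.
d_min = 2.634 × √(2/380) = 2.634 × 0.0725 = 0.191.

d_min ≈ 0.19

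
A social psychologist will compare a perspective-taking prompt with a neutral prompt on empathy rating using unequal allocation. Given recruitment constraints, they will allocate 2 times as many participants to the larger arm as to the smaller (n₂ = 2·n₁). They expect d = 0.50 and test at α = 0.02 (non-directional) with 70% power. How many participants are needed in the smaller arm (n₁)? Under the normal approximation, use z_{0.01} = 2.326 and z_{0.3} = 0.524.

n₁ = 49

With allocation ratio k = n₂/n₁ = 2, Var(x̄₁−x̄₂) = σ²(1/n₁ + 1/(k·n₁)) = σ²·(k+1)/(k·n₁).
So n₁ = (1 + 1/k)·((z_{α/2} + z_β)/d)² = 1.500 × (2.850/0.50)².
n₁ = 1.500 × 32.49 = 48.7.
Round up: n₁ = 49, giving n₂ = 2 × 49 = 98.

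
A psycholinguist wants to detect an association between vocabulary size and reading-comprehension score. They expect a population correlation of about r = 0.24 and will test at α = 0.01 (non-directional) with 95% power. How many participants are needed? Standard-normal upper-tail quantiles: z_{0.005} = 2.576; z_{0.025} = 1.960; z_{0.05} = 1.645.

Fisher's z: C = ½·ln((1+r)/(1−r)) = ½·ln(1.6316) = 0.2448.
n = ((z_{α/2} + z_β)/C)² + 3.
(2.576 + 1.645) / 0.2448 = 4.221 / 0.2448 = 17.243.
n = 17.243² + 3 = 297.31 + 3 = 300.3.
Round up.

n = 301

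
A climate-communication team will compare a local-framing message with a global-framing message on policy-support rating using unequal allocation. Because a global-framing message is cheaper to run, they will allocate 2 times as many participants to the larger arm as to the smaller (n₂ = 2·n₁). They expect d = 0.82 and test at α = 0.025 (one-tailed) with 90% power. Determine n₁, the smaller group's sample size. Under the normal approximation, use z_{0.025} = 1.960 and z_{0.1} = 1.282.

n₁ = 24

With allocation ratio k = n₂/n₁ = 2, Var(x̄₁−x̄₂) = σ²(1/n₁ + 1/(k·n₁)) = σ²·(k+1)/(k·n₁).
So n₁ = (1 + 1/k)·((z_{α} + z_β)/d)² = 1.500 × (3.242/0.82)².
n₁ = 1.500 × 15.63 = 23.4.
Round up: n₁ = 24, giving n₂ = 2 × 24 = 48.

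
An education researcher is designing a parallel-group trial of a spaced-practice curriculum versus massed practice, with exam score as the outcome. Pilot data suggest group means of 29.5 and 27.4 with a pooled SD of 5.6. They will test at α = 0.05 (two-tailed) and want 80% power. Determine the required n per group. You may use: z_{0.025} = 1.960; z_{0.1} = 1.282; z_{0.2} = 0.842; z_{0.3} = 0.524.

n = 112 per group

Cohen's d = |M₁ − M₂| / SD_pooled = |29.5 − 27.4| / 5.6 = 2.1 / 5.6 = 0.375.
For two independent groups with equal n: n = 2·((z_{α/2} + z_β) / d)².
z_{α/2} + z_β = 1.960 + 0.842 = 2.802.
n = 2 × (2.802 / 0.375)² = 2 × 7.472² = 2 × 55.83 = 111.7.
Round up to the next whole participant.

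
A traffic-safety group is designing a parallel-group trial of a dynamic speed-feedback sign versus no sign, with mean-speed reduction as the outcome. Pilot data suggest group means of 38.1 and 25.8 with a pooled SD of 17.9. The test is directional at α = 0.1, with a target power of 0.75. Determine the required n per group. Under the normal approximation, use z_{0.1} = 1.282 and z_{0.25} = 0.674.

n = 17 per group

Cohen's d = |M₁ − M₂| / SD_pooled = |38.1 − 25.8| / 17.9 = 12.3 / 17.9 = 0.687.
For two independent groups with equal n: n = 2·((z_{α} + z_β) / d)².
z_{α} + z_β = 1.282 + 0.674 = 1.956.
n = 2 × (1.956 / 0.687)² = 2 × 2.847² = 2 × 8.11 = 16.2.
Round up to the next whole participant.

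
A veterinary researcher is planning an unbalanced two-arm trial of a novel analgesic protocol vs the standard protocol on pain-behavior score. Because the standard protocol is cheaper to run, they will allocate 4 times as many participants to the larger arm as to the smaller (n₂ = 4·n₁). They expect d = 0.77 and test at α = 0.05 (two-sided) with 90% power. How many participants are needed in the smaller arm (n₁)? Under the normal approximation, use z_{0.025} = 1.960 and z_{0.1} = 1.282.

With allocation ratio k = n₂/n₁ = 4, Var(x̄₁−x̄₂) = σ²(1/n₁ + 1/(k·n₁)) = σ²·(k+1)/(k·n₁).
So n₁ = (1 + 1/k)·((z_{α/2} + z_β)/d)² = 1.250 × (3.242/0.77)².
n₁ = 1.250 × 17.73 = 22.2.
Round up: n₁ = 23, giving n₂ = 4 × 23 = 92.

n₁ = 23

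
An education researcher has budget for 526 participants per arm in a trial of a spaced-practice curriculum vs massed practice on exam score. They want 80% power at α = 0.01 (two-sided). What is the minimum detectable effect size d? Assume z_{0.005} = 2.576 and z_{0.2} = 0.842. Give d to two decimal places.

d_min ≈ 0.21

For two independent groups of n = 526 each: d_min = (z_{α/2} + z_β)·√(2/n).
z-sum = 2.576 + 0.842 = 3.418.
d_min = 3.418 × √(2/526) = 3.418 × 0.0617 = 0.211.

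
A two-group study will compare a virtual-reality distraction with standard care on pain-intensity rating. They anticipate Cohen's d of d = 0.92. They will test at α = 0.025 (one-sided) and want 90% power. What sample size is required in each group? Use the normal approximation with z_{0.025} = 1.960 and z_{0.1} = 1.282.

For two independent groups with equal n: n = 2·((z_{α} + z_β) / d)².
z_{α} + z_β = 1.960 + 1.282 = 3.242.
n = 2 × (3.242 / 0.92)² = 2 × 3.524² = 2 × 12.42 = 24.8.
Round up to the next whole participant.

n = 25 per group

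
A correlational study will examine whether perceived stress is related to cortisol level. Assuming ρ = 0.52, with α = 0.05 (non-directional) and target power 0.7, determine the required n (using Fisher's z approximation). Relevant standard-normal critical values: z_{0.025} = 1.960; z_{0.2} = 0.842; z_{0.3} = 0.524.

Fisher's z: C = ½·ln((1+r)/(1−r)) = ½·ln(3.1667) = 0.5763.
n = ((z_{α/2} + z_β)/C)² + 3.
(1.960 + 0.524) / 0.5763 = 2.484 / 0.5763 = 4.310.
n = 4.310² + 3 = 18.58 + 3 = 21.6.
Round up.

n = 22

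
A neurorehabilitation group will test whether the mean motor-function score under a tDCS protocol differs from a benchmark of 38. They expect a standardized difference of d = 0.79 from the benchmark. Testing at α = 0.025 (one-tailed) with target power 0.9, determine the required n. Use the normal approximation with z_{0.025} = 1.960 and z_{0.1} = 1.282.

n = 17

For a one-sample test: n = ((z_{α} + z_β) / d)².
z_{α} + z_β = 1.960 + 1.282 = 3.242.
n = (3.242 / 0.79)² = 4.104² = 16.84.
Round up.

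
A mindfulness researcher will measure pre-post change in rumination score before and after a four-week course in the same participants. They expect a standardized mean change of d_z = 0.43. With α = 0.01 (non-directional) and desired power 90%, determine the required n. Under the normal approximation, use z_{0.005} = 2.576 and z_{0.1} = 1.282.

For a paired (one-sample on differences) test: n = ((z_{α/2} + z_β) / d)².
z_{α/2} + z_β = 2.576 + 1.282 = 3.858.
n = (3.858 / 0.43)² = 8.972² = 80.50.
Round up.

n = 81 pairs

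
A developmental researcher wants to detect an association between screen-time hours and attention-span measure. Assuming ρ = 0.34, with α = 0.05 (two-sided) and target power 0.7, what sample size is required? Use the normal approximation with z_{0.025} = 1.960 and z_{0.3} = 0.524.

Fisher's z: C = ½·ln((1+r)/(1−r)) = ½·ln(2.0303) = 0.3541.
n = ((z_{α/2} + z_β)/C)² + 3.
(1.960 + 0.524) / 0.3541 = 2.484 / 0.3541 = 7.015.
n = 7.015² + 3 = 49.21 + 3 = 52.2.
Round up.

n = 53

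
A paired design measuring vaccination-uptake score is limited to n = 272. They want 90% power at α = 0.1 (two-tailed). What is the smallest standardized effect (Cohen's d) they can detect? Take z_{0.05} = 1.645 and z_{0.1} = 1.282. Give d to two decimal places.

d_min ≈ 0.18

For a single sample (or paired design) of n = 272: d_min = (z_{α/2} + z_β)/√n.
z-sum = 1.645 + 1.282 = 2.927.
d_min = 2.927 / √272 = 2.927 / 16.492 = 0.177.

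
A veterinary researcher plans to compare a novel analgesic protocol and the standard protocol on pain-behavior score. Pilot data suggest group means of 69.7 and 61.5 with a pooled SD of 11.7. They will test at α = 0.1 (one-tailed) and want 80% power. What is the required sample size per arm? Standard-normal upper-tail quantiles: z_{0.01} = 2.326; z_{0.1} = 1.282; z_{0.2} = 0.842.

Cohen's d = |M₁ − M₂| / SD_pooled = |69.7 − 61.5| / 11.7 = 8.2 / 11.7 = 0.701.
For two independent groups with equal n: n = 2·((z_{α} + z_β) / d)².
z_{α} + z_β = 1.282 + 0.842 = 2.124.
n = 2 × (2.124 / 0.701)² = 2 × 3.030² = 2 × 9.18 = 18.4.
Round up to the next whole participant.

n = 19 per group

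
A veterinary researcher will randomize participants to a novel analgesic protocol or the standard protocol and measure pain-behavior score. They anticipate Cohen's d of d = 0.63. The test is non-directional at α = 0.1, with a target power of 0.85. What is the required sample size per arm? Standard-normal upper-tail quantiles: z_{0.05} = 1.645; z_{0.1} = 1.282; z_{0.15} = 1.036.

For two independent groups with equal n: n = 2·((z_{α/2} + z_β) / d)².
z_{α/2} + z_β = 1.645 + 1.036 = 2.681.
n = 2 × (2.681 / 0.63)² = 2 × 4.256² = 2 × 18.11 = 36.2.
Round up to the next whole participant.

n = 37 per group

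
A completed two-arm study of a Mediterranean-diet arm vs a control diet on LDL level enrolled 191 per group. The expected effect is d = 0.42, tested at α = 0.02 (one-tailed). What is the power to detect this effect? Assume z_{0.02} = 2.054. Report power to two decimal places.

For two equal groups, power = Φ(d·√(n/2) − z_{α}).
d·√(n/2) = 0.42 × √(191/2) = 0.42 × 9.772 = 4.104.
z_β = 4.104 − 2.054 = 2.050.
Power = Φ(2.050) = 0.980.

power ≈ 0.98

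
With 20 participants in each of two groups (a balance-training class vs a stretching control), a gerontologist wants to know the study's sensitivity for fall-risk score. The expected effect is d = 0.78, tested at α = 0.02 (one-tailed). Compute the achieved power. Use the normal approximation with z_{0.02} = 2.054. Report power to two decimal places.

power ≈ 0.66

For two equal groups, power = Φ(d·√(n/2) − z_{α}).
d·√(n/2) = 0.78 × √(20/2) = 0.78 × 3.162 = 2.467.
z_β = 2.467 − 2.054 = 0.413.
Power = Φ(0.413) = 0.660.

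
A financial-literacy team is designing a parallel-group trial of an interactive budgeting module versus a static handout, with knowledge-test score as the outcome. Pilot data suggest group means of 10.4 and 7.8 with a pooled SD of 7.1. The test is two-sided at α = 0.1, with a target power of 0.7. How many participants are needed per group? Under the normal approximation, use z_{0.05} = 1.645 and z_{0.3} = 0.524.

n = 71 per group

Cohen's d = |M₁ − M₂| / SD_pooled = |10.4 − 7.8| / 7.1 = 2.6 / 7.1 = 0.366.
For two independent groups with equal n: n = 2·((z_{α/2} + z_β) / d)².
z_{α/2} + z_β = 1.645 + 0.524 = 2.169.
n = 2 × (2.169 / 0.366)² = 2 × 5.926² = 2 × 35.12 = 70.2.
Round up to the next whole participant.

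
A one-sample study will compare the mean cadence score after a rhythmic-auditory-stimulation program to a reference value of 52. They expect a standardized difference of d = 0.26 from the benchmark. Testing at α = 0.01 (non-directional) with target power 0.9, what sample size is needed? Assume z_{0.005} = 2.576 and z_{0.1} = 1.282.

For a one-sample test: n = ((z_{α/2} + z_β) / d)².
z_{α/2} + z_β = 2.576 + 1.282 = 3.858.
n = (3.858 / 0.26)² = 14.838² = 220.18.
Round up.

n = 221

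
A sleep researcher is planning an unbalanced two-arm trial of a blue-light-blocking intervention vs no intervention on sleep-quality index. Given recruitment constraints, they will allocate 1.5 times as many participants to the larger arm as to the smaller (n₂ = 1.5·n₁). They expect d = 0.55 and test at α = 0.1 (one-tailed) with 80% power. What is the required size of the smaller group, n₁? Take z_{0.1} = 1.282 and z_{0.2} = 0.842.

With allocation ratio k = n₂/n₁ = 1.5, Var(x̄₁−x̄₂) = σ²(1/n₁ + 1/(k·n₁)) = σ²·(k+1)/(k·n₁).
So n₁ = (1 + 1/k)·((z_{α} + z_β)/d)² = 1.667 × (2.124/0.55)².
n₁ = 1.667 × 14.91 = 24.9.
Round up: n₁ = 25, giving n₂ = ⌈1.5 × 25⌉ = ⌈37.5⌉ = 38.

n₁ = 25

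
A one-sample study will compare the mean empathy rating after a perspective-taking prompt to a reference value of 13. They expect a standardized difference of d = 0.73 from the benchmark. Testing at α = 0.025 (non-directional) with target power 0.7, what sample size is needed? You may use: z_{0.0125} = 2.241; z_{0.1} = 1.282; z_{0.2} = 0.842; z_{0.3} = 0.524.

n = 15

For a one-sample test: n = ((z_{α/2} + z_β) / d)².
z_{α/2} + z_β = 2.241 + 0.524 = 2.765.
n = (2.765 / 0.73)² = 3.788² = 14.35.
Round up.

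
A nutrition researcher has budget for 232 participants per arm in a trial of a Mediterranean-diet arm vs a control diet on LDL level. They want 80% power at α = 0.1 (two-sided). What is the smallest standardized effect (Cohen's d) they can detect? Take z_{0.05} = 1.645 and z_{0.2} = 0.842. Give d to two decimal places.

For two independent groups of n = 232 each: d_min = (z_{α/2} + z_β)·√(2/n).
z-sum = 1.645 + 0.842 = 2.487.
d_min = 2.487 × √(2/232) = 2.487 × 0.0928 = 0.231.

d_min ≈ 0.23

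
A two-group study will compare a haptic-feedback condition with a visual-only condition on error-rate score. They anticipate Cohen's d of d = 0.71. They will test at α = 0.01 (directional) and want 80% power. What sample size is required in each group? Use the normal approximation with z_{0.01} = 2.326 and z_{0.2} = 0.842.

n = 40 per group

For two independent groups with equal n: n = 2·((z_{α} + z_β) / d)².
z_{α} + z_β = 2.326 + 0.842 = 3.168.
n = 2 × (3.168 / 0.71)² = 2 × 4.462² = 2 × 19.91 = 39.8.
Round up to the next whole participant.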